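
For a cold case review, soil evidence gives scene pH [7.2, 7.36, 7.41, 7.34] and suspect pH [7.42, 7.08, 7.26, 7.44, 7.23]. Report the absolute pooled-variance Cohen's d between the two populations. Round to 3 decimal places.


Pooled-variance Cohen's d for soil pH comparison:
Scene mean = 29.31 / 4 = 7.3275
Suspect mean = 36.43 / 5 = 7.286
Scene sample variance s_s^2 = 0.008092
Suspect sample variance s_c^2 = 0.02198
Pooled variance = ((n_s-1)*s_s^2 + (n_c-1)*s_c^2) / (n_s + n_c - 2) = 0.016028
Pooled SD = sqrt(0.016028) = 0.126602
Mean difference = 0.0415
|d| = |0.0415| / 0.126602 = 0.328

0.328


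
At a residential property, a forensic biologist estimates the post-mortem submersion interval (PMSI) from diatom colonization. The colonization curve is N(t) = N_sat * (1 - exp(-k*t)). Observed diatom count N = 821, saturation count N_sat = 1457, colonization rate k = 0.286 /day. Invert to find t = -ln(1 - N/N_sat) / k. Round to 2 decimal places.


PMSI from diatom colonization curve:
N / N_sat = 821 / 1457 = 0.563487
1 - N/N_sat = 0.436513
ln(1 - N/N_sat) = -0.828937
t = -ln(1 - N/N_sat) / k = -(-0.828937) / 0.286 = 2.90 days

2.90


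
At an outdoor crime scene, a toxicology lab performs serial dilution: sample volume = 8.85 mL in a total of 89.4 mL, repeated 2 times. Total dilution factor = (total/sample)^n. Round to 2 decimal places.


Dilution factor calculation:
Single dilution = V_total / V_sample = 89.4 / 8.85 ≈ 10.101695
Number of dilutions = 2
Total DF = (89.4 / 8.85)^2 (full precision, rounded at the end) = 102.04

102.04


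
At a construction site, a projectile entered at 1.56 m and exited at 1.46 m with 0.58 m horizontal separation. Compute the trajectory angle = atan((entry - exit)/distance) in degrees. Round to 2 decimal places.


Bullet trajectory angle:
Height difference = 1.56 - 1.46 = 0.1 m
angle = atan(0.1 / 0.58)
angle = atan(0.172414)
angle = 9.78 degrees

9.78


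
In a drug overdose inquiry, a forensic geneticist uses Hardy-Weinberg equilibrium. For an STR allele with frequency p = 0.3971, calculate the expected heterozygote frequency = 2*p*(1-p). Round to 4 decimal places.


Hardy-Weinberg heterozygote frequency:
q = 1 - p = 1 - 0.3971 = 0.6029
2pq = 2 * 0.3971 * 0.6029 = 0.4788

0.4788


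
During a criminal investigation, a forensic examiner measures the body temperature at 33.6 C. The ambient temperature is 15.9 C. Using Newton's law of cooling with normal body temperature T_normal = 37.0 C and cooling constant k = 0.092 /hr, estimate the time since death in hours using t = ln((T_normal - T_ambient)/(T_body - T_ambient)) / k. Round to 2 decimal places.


Using Newton's law of cooling:
t = ln((T_normal - T_ambient) / (T_body - T_ambient)) / k
T_normal - T_ambient = 21.1
T_body - T_ambient = 17.7
Ratio = 1.19209
ln(ratio) = 0.175708
t = 0.175708 / 0.092 = 1.91 hours

1.91


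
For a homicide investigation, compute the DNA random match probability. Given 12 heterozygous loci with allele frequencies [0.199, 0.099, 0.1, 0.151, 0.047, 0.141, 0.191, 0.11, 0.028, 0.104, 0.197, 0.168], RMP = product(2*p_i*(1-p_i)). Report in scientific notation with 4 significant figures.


Computing RMP for 12 loci:
Locus 1: 2 * 0.199 * 0.801 = 0.318798
Locus 2: 2 * 0.099 * 0.901 = 0.178398
Locus 3: 2 * 0.1 * 0.9 = 0.18
Locus 4: 2 * 0.151 * 0.849 = 0.256398
Locus 5: 2 * 0.047 * 0.953 = 0.089582
Locus 6: 2 * 0.141 * 0.859 = 0.242238
Locus 7: 2 * 0.191 * 0.809 = 0.309038
Locus 8: 2 * 0.11 * 0.89 = 0.1958
Locus 9: 2 * 0.028 * 0.972 = 0.054432
Locus 10: 2 * 0.104 * 0.896 = 0.186368
Locus 11: 2 * 0.197 * 0.803 = 0.316382
Locus 12: 2 * 0.168 * 0.832 = 0.279552
RMP = 3.092e-09

3.092e-09


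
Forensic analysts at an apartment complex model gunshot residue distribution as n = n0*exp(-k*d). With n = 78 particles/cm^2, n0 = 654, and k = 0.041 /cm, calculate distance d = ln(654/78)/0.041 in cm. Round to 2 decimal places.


GSR distance calculation:
n0/n = 654 / 78 = 8.384615
ln(n0/n) = 2.126398
d = 2.126398 / 0.041 = 51.86 cm

51.86


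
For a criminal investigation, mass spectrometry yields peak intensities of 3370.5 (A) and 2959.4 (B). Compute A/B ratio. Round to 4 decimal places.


Spectral peak ratio:
Peak A = 3370.5 counts
Peak B = 2959.4 counts
Ratio = 3370.5 / 2959.4 = 1.1389

1.1389


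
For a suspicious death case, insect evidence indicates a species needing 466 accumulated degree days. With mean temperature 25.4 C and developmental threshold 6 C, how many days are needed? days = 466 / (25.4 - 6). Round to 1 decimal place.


Insect development time:
Effective temperature = avg_temp - T_base = 25.4 - 6 = 19.4 C
Days = ADD / effective_temp = 466 / 19.4 = 24.0 days

24.0


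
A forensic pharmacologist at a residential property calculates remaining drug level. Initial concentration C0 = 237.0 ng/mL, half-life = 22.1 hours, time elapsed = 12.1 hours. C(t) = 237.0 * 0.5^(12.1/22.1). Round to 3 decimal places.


Drug concentration decay:
Number of half-lives = t / t_half = 12.1 / 22.1 = 0.547511
Decay factor = 0.5^0.547511 = 0.68419952
C(t) = 237.0 * 0.68419952 = 162.155 ng/mL

162.155


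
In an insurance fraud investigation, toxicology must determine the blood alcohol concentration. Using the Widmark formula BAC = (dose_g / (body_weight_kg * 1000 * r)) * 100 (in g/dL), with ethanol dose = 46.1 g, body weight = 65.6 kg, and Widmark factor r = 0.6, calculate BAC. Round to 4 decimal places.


Applying the Widmark formula:
BAC = (dose_g / (body_wt * 1000 * r)) * 100
Denominator = 65.6 * 1000 * 0.6 = 39360
BAC = (46.1 / 39360) * 100
BAC = 0.1171 g/dL

0.1171


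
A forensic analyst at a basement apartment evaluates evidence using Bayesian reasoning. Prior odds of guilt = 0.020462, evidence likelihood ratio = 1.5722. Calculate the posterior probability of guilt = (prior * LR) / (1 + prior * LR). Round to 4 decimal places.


Bayesian evidence evaluation:
Posterior odds = prior_odds * LR = 0.020462 * 1.5722 = 0.03217036
Posterior probability = posterior_odds / (1 + posterior_odds)
= 0.03217036 / (1 + 0.03217036)
= 0.03217036 / 1.03217036
= 0.0312

0.0312


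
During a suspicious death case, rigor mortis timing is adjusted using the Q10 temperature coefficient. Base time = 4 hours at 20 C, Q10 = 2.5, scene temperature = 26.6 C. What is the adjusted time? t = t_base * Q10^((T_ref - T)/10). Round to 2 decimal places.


Rigor mortis time adjustment:
Exponent = (T_ref - T_actual) / 10 = (20 - 26.6) / 10 = -0.66
Q10 factor = 2.5^-0.66 = 0.54621
t_adjusted = 4 * 0.54621 = 2.18 hours

2.18


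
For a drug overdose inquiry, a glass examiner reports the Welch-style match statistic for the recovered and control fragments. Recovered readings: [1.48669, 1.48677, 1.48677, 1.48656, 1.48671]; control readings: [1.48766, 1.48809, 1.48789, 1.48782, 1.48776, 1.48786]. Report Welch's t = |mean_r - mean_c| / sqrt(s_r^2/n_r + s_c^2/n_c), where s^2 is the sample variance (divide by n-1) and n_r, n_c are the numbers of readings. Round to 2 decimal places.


Welch's t-criterion for glass RI comparison:
Recovered mean = sum / n_r = 7.4335 / 5 = 1.4867
Control mean = sum / n_c = 8.92708 / 6 = 1.4878467
Recovered sample variance s_r^2 = 7.4e-09
Control sample variance s_c^2 = 2.08667e-08
Welch SE (unpooled) = sqrt(s_r^2/n_r + s_c^2/n_c) = sqrt(1.48e-09 + 3.47778e-09) = sqrt(4.95778e-09) = 7.04115e-05
|mean_r - mean_c| = 0.00114667
t = 0.00114667 / 7.04115e-05 = 16.29

16.29


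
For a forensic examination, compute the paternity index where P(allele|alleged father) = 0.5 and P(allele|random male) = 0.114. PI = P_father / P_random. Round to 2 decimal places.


Paternity Index calculation:
PI = P(allele|father) / P(allele|random)
PI = 0.5 / 0.114
PI = 4.39

4.39


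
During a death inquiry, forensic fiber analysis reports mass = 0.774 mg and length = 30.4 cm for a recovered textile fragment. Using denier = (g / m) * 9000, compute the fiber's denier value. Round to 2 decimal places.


Denier calculation:
Mass in grams = 0.774 mg / 1000 = 0.000774 g
Length in meters = 30.4 cm / 100 = 0.304 m
Linear density = mass / length = 0.000774 / 0.304 = 0.00254605 g/m
Denier = (g/m) * 9000 = 0.00254605 * 9000 = 22.91

22.91


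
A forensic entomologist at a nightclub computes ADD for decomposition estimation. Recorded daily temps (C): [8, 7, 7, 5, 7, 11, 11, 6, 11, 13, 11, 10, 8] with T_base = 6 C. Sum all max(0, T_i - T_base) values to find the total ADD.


Computing ADD day by day:
Day 1: max(0, 8 - 6) = 2
Day 2: max(0, 7 - 6) = 1
Day 3: max(0, 7 - 6) = 1
Day 4: max(0, 5 - 6) = 0
Day 5: max(0, 7 - 6) = 1
Day 6: max(0, 11 - 6) = 5
Day 7: max(0, 11 - 6) = 5
Day 8: max(0, 6 - 6) = 0
Day 9: max(0, 11 - 6) = 5
Day 10: max(0, 13 - 6) = 7
Day 11: max(0, 11 - 6) = 5
Day 12: max(0, 10 - 6) = 4
Day 13: max(0, 8 - 6) = 2
Total ADD = 38

38


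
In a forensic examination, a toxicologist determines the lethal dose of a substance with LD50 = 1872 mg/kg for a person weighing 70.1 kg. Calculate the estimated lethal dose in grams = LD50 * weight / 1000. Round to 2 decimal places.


Lethal dose calculation:
Lethal dose = LD50 * body_weight / 1000
= 1872 * 70.1 / 1000
= 131227.2 / 1000
= 131.23 g

131.23


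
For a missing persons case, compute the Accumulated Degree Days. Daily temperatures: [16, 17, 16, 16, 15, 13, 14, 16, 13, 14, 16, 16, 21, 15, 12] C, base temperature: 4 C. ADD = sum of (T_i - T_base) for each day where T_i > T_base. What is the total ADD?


Computing ADD day by day:
Day 1: max(0, 16 - 4) = 12
Day 2: max(0, 17 - 4) = 13
Day 3: max(0, 16 - 4) = 12
Day 4: max(0, 16 - 4) = 12
Day 5: max(0, 15 - 4) = 11
Day 6: max(0, 13 - 4) = 9
Day 7: max(0, 14 - 4) = 10
Day 8: max(0, 16 - 4) = 12
Day 9: max(0, 13 - 4) = 9
Day 10: max(0, 14 - 4) = 10
Day 11: max(0, 16 - 4) = 12
Day 12: max(0, 16 - 4) = 12
Day 13: max(0, 21 - 4) = 17
Day 14: max(0, 15 - 4) = 11
Day 15: max(0, 12 - 4) = 8
Total ADD = 170

170


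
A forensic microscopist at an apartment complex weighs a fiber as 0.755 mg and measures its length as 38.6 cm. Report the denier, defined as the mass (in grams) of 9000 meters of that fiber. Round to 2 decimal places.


Denier calculation:
Mass in grams = 0.755 mg / 1000 = 0.000755 g
Length in meters = 38.6 cm / 100 = 0.386 m
Linear density = mass / length = 0.000755 / 0.386 = 0.00195596 g/m
Denier = (g/m) * 9000 = 0.00195596 * 9000 = 17.60

17.60


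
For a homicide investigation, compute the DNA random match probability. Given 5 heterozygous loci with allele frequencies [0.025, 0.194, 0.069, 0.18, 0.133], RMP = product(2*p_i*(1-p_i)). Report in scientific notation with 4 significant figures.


Computing RMP for 5 loci:
Locus 1: 2 * 0.025 * 0.975 = 0.04875
Locus 2: 2 * 0.194 * 0.806 = 0.312728
Locus 3: 2 * 0.069 * 0.931 = 0.128478
Locus 4: 2 * 0.18 * 0.82 = 0.2952
Locus 5: 2 * 0.133 * 0.867 = 0.230622
RMP = 1.333e-04

1.333e-04


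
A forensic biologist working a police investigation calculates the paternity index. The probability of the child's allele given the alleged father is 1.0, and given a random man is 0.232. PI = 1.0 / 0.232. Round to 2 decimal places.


Paternity Index calculation:
PI = P(allele|father) / P(allele|random)
PI = 1.0 / 0.232
PI = 4.31

4.31


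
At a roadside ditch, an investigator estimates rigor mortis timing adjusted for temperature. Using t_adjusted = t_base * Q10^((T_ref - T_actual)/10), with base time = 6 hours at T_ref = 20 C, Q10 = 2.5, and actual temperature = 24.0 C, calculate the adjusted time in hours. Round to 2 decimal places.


Rigor mortis time adjustment:
Exponent = (T_ref - T_actual) / 10 = (20 - 24.0) / 10 = -0.4
Q10 factor = 2.5^-0.4 = 0.69314
t_adjusted = 6 * 0.69314 = 4.16 hours

4.16


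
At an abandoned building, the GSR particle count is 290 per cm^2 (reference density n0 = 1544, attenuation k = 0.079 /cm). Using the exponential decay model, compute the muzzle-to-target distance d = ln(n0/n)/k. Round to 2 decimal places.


GSR distance calculation:
n0/n = 1544 / 290 = 5.324138
ln(n0/n) = 1.672251
d = 1.672251 / 0.079 = 21.17 cm

21.17


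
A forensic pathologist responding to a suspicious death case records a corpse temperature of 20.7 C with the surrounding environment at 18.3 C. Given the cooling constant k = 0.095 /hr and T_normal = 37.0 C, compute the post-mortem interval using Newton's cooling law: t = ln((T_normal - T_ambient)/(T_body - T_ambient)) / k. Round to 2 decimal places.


Using Newton's law of cooling:
t = ln((T_normal - T_ambient) / (T_body - T_ambient)) / k
T_normal - T_ambient = 18.7
T_body - T_ambient = 2.4
Ratio = 7.791667
ln(ratio) = 2.053055
t = 2.053055 / 0.095 = 21.61 hours

21.61


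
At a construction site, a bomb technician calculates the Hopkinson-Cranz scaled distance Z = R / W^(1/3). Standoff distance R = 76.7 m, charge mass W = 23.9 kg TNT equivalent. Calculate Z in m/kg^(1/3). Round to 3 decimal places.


Scaled distance calculation:
W^(1/3) = 23.9^(1/3) = 2.880487
Z = R / W^(1/3) = 76.7 / 2.880487
Z = 26.627 m/kg^(1/3)

26.627


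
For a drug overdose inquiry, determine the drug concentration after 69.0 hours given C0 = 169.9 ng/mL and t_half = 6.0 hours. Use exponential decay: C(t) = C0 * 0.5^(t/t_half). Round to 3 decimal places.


Drug concentration decay:
Number of half-lives = t / t_half = 69.0 / 6.0 = 11.5
Decay factor = 0.5^11.5 = 0.00034527
C(t) = 169.9 * 0.00034527 = 0.059 ng/mL

0.059


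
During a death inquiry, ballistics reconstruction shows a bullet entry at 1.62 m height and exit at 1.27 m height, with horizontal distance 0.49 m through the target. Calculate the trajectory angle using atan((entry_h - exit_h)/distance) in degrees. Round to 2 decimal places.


Bullet trajectory angle:
Height difference = 1.62 - 1.27 = 0.35 m
angle = atan(0.35 / 0.49)
angle = atan(0.714286)
angle = 35.54 degrees

35.54


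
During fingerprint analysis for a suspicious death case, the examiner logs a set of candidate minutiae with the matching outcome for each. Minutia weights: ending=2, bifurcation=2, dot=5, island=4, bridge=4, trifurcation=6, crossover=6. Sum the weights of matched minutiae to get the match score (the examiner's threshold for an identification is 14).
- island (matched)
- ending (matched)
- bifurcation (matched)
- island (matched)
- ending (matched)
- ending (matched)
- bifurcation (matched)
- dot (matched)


Weighted minutiae match score:
  island: matched, +4 (running total 4)
  ending: matched, +2 (running total 6)
  bifurcation: matched, +2 (running total 8)
  island: matched, +4 (running total 12)
  ending: matched, +2 (running total 14)
  ending: matched, +2 (running total 16)
  bifurcation: matched, +2 (running total 18)
  dot: matched, +5 (running total 23)
Total score = 23
Threshold = 14; verdict = identification

23


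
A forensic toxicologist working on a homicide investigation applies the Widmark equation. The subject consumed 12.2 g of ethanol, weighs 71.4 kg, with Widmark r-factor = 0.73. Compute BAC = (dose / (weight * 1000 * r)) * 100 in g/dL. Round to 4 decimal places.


Applying the Widmark formula:
BAC = (dose_g / (body_wt * 1000 * r)) * 100
Denominator = 71.4 * 1000 * 0.73 = 52122
BAC = (12.2 / 52122) * 100
BAC = 0.0234 g/dL

0.0234


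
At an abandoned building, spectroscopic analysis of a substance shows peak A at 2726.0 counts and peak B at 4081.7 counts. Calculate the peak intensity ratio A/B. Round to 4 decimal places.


Spectral peak ratio:
Peak A = 2726.0 counts
Peak B = 4081.7 counts
Ratio = 2726.0 / 4081.7 = 0.6679

0.6679


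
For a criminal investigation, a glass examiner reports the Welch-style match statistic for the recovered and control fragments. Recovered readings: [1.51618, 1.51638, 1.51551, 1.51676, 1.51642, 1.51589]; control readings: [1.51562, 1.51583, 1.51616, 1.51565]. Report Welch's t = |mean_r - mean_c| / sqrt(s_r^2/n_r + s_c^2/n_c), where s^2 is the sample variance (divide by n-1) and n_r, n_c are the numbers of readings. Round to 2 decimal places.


Welch's t-criterion for glass RI comparison:
Recovered mean = sum / n_r = 9.09714 / 6 = 1.51619
Control mean = sum / n_c = 6.06326 / 4 = 1.515815
Recovered sample variance s_r^2 = 1.9328e-07
Control sample variance s_c^2 = 6.15e-08
Welch SE (unpooled) = sqrt(s_r^2/n_r + s_c^2/n_c) = sqrt(3.22133e-08 + 1.5375e-08) = sqrt(4.75883e-08) = 0.000218147
|mean_r - mean_c| = 0.000375
t = 0.000375 / 0.000218147 = 1.72

1.72


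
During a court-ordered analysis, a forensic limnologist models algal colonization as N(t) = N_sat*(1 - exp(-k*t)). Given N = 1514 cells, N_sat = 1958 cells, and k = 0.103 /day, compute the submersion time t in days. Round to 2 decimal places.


PMSI from diatom colonization curve:
N / N_sat = 1514 / 1958 = 0.773238
1 - N/N_sat = 0.226762
ln(1 - N/N_sat) = -1.483854
t = -ln(1 - N/N_sat) / k = -(-1.483854) / 0.103 = 14.41 days

14.41


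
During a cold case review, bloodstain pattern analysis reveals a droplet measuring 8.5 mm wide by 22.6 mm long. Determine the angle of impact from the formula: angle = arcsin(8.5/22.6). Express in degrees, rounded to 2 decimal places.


Blood spatter impact angle calculation:
width / length = 8.5 / 22.6 = 0.376106
angle = arcsin(0.376106)
angle = 22.09 degrees

22.09


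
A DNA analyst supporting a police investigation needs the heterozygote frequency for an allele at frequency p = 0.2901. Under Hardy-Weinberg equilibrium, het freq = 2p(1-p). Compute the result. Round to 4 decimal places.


Hardy-Weinberg heterozygote frequency:
q = 1 - p = 1 - 0.2901 = 0.7099
2pq = 2 * 0.2901 * 0.7099 = 0.4119

0.4119


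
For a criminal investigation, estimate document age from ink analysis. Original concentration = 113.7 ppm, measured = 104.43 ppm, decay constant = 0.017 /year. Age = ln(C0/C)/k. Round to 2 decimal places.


Document age estimation:
C0/C = 113.7 / 104.43 = 1.088768
ln(C0/C) = 0.085047
t = 0.085047 / 0.017 = 5.00 years

5.00


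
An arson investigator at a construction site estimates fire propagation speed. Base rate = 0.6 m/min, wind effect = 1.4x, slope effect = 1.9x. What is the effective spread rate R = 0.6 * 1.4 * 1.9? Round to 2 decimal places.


Fire spread rate calculation:
R = R0 * wind_factor * slope_factor
= 0.6 * 1.4 * 1.9
= 0.84 * 1.9
= 1.60 m/min

1.60


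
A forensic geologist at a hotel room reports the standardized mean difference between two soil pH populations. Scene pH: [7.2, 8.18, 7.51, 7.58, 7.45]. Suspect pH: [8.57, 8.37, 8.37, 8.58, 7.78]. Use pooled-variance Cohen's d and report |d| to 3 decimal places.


Pooled-variance Cohen's d for soil pH comparison:
Scene mean = 37.92 / 5 = 7.584
Suspect mean = 41.67 / 5 = 8.334
Scene sample variance s_s^2 = 0.13153
Suspect sample variance s_c^2 = 0.10643
Pooled variance = ((n_s-1)*s_s^2 + (n_c-1)*s_c^2) / (n_s + n_c - 2) = 0.11898
Pooled SD = sqrt(0.11898) = 0.344935
Mean difference = -0.75
|d| = |-0.75| / 0.344935 = 2.174

2.174


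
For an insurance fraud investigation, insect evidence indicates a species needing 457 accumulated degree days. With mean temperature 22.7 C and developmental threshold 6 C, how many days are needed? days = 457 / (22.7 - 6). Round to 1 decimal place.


Insect development time:
Effective temperature = avg_temp - T_base = 22.7 - 6 = 16.7 C
Days = ADD / effective_temp = 457 / 16.7 = 27.4 days

27.4


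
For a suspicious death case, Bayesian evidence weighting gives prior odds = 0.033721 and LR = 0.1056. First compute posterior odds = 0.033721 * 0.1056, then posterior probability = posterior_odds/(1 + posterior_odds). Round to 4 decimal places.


Bayesian evidence evaluation:
Posterior odds = prior_odds * LR = 0.033721 * 0.1056 = 0.003560938
Posterior probability = posterior_odds / (1 + posterior_odds)
= 0.003560938 / (1 + 0.003560938)
= 0.003560938 / 1.003560938
= 0.0035

0.0035


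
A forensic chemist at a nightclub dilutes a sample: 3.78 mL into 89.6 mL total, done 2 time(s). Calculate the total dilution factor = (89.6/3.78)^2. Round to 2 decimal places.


Dilution factor calculation:
Single dilution = V_total / V_sample = 89.6 / 3.78 ≈ 23.703704
Number of dilutions = 2
Total DF = (89.6 / 3.78)^2 (full precision, rounded at the end) = 561.87

561.87


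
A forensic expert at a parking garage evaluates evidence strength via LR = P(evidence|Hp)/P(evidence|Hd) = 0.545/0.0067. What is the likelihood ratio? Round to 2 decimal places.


Likelihood ratio calculation:
LR = P(E|Hp) / P(E|Hd)
LR = 0.545 / 0.0067
LR = 81.34

81.34


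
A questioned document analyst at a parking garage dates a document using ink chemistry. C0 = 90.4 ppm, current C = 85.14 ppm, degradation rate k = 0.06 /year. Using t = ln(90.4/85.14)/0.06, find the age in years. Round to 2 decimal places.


Document age estimation:
C0/C = 90.4 / 85.14 = 1.061781
ln(C0/C) = 0.059948
t = 0.059948 / 0.06 = 1.00 years

1.00


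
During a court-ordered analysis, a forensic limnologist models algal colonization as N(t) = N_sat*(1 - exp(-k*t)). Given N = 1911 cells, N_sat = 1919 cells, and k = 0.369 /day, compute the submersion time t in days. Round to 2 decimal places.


PMSI from diatom colonization curve:
N / N_sat = 1911 / 1919 = 0.995831
1 - N/N_sat = 0.004169
ln(1 - N/N_sat) = -5.480079
t = -ln(1 - N/N_sat) / k = -(-5.480079) / 0.369 = 14.85 days

14.85


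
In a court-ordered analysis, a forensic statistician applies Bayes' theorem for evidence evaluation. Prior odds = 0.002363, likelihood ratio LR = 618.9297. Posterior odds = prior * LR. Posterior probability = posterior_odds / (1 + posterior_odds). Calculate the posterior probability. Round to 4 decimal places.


Bayesian evidence evaluation:
Posterior odds = prior_odds * LR = 0.002363 * 618.9297 = 1.462531
Posterior probability = posterior_odds / (1 + posterior_odds)
= 1.462531 / (1 + 1.462531)
= 1.462531 / 2.462531
= 0.5939

0.5939


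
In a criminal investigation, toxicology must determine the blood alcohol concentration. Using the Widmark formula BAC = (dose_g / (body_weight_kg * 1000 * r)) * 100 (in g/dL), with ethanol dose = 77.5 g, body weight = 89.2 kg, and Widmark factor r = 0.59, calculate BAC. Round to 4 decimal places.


Applying the Widmark formula:
BAC = (dose_g / (body_wt * 1000 * r)) * 100
Denominator = 89.2 * 1000 * 0.59 = 52628
BAC = (77.5 / 52628) * 100
BAC = 0.1473 g/dL

0.1473


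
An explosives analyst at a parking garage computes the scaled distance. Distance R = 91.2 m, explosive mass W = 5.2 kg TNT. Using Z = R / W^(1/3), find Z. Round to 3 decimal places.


Scaled distance calculation:
W^(1/3) = 5.2^(1/3) = 1.732478
Z = R / W^(1/3) = 91.2 / 1.732478
Z = 52.641 m/kg^(1/3)

52.641


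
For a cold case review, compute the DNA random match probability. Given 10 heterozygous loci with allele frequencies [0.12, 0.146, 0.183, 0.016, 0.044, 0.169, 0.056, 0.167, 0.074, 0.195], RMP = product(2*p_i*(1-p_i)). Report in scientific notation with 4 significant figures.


Computing RMP for 10 loci:
Locus 1: 2 * 0.12 * 0.88 = 0.2112
Locus 2: 2 * 0.146 * 0.854 = 0.249368
Locus 3: 2 * 0.183 * 0.817 = 0.299022
Locus 4: 2 * 0.016 * 0.984 = 0.031488
Locus 5: 2 * 0.044 * 0.956 = 0.084128
Locus 6: 2 * 0.169 * 0.831 = 0.280878
Locus 7: 2 * 0.056 * 0.944 = 0.105728
Locus 8: 2 * 0.167 * 0.833 = 0.278222
Locus 9: 2 * 0.074 * 0.926 = 0.137048
Locus 10: 2 * 0.195 * 0.805 = 0.31395
RMP = 1.483e-08

1.483e-08


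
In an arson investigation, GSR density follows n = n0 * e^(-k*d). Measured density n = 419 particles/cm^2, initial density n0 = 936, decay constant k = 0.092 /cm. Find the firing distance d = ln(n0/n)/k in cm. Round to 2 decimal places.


GSR distance calculation:
n0/n = 936 / 419 = 2.23389
ln(n0/n) = 0.803744
d = 0.803744 / 0.092 = 8.74 cm

8.74


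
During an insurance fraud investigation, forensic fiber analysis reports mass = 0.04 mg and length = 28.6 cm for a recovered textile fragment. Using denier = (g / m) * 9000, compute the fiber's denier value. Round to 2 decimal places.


Denier calculation:
Mass in grams = 0.04 mg / 1000 = 0.00004 g
Length in meters = 28.6 cm / 100 = 0.286 m
Linear density = mass / length = 0.00004 / 0.286 = 0.00013986 g/m
Denier = (g/m) * 9000 = 0.00013986 * 9000 = 1.26

1.26


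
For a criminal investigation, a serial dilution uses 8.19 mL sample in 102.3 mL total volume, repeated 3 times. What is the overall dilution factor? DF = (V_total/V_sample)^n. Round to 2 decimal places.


Dilution factor calculation:
Single dilution = V_total / V_sample = 102.3 / 8.19 ≈ 12.490842
Number of dilutions = 3
Total DF = (102.3 / 8.19)^3 (full precision, rounded at the end) = 1948.84

1948.84


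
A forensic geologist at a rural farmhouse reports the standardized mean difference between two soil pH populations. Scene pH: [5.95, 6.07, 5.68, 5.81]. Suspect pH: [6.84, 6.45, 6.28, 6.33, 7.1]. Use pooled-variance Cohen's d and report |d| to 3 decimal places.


Pooled-variance Cohen's d for soil pH comparison:
Scene mean = 23.51 / 4 = 5.8775
Suspect mean = 33 / 5 = 6.6
Scene sample variance s_s^2 = 0.028625
Suspect sample variance s_c^2 = 0.12635
Pooled variance = ((n_s-1)*s_s^2 + (n_c-1)*s_c^2) / (n_s + n_c - 2) = 0.084468
Pooled SD = sqrt(0.084468) = 0.290634
Mean difference = -0.7225
|d| = |-0.7225| / 0.290634 = 2.486

2.486


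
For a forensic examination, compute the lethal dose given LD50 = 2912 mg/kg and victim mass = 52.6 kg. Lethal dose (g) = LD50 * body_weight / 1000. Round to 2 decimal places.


Lethal dose calculation:
Lethal dose = LD50 * body_weight / 1000
= 2912 * 52.6 / 1000
= 153171.2 / 1000
= 153.17 g

153.17


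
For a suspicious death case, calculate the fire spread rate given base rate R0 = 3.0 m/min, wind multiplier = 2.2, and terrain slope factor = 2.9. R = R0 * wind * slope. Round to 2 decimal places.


Fire spread rate calculation:
R = R0 * wind_factor * slope_factor
= 3.0 * 2.2 * 2.9
= 6.6 * 2.9
= 19.14 m/min

19.14


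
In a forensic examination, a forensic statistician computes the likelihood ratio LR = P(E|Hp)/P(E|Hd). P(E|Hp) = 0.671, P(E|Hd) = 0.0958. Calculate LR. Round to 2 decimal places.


Likelihood ratio calculation:
LR = P(E|Hp) / P(E|Hd)
LR = 0.671 / 0.0958
LR = 7.00

7.00


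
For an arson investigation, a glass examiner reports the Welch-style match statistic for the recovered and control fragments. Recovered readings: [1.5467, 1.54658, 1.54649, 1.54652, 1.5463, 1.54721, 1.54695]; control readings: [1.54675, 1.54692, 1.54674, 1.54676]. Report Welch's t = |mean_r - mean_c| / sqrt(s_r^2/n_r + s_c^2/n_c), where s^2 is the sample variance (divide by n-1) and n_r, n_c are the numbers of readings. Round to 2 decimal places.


Welch's t-criterion for glass RI comparison:
Recovered mean = sum / n_r = 10.82675 / 7 = 1.5466786
Control mean = sum / n_c = 6.18717 / 4 = 1.5467925
Recovered sample variance s_r^2 = 9.50476e-08
Control sample variance s_c^2 = 7.29167e-09
Welch SE (unpooled) = sqrt(s_r^2/n_r + s_c^2/n_c) = sqrt(1.35782e-08 + 1.82292e-09) = sqrt(1.54011e-08) = 0.000124101
|mean_r - mean_c| = 0.000113929
t = 0.000113929 / 0.000124101 = 0.92

0.92


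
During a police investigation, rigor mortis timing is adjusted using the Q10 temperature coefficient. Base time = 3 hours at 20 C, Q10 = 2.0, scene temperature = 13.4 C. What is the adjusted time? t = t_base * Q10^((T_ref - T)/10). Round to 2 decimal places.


Rigor mortis time adjustment:
Exponent = (T_ref - T_actual) / 10 = (20 - 13.4) / 10 = 0.66
Q10 factor = 2.0^0.66 = 1.58008
t_adjusted = 3 * 1.58008 = 4.74 hours

4.74


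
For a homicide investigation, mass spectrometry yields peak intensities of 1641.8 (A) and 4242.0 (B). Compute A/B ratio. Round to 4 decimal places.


Spectral peak ratio:
Peak A = 1641.8 counts
Peak B = 4242.0 counts
Ratio = 1641.8 / 4242.0 = 0.3870

0.3870


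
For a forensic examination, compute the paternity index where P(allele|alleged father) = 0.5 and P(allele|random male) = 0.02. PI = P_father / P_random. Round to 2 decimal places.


Paternity Index calculation:
PI = P(allele|father) / P(allele|random)
PI = 0.5 / 0.02
PI = 25.00

25.00


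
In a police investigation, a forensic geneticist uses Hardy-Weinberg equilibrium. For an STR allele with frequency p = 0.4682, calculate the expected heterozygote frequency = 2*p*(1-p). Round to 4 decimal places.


Hardy-Weinberg heterozygote frequency:
q = 1 - p = 1 - 0.4682 = 0.5318
2pq = 2 * 0.4682 * 0.5318 = 0.4980

0.4980


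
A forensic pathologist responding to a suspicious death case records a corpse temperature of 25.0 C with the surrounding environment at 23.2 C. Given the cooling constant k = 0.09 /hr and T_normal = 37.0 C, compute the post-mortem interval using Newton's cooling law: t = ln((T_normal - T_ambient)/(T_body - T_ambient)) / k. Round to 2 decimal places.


Using Newton's law of cooling:
t = ln((T_normal - T_ambient) / (T_body - T_ambient)) / k
T_normal - T_ambient = 13.8
T_body - T_ambient = 1.8
Ratio = 7.666667
ln(ratio) = 2.036882
t = 2.036882 / 0.09 = 22.63 hours

22.63


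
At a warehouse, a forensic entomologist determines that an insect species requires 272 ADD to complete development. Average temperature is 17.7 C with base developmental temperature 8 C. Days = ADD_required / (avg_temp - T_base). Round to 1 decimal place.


Insect development time:
Effective temperature = avg_temp - T_base = 17.7 - 8 = 9.7 C
Days = ADD / effective_temp = 272 / 9.7 = 28.0 days

28.0


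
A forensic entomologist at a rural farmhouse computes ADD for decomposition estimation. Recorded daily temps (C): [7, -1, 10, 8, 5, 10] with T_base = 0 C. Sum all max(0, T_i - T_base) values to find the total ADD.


Computing ADD day by day:
Day 1: max(0, 7 - 0) = 7
Day 2: max(0, -1 - 0) = 0
Day 3: max(0, 10 - 0) = 10
Day 4: max(0, 8 - 0) = 8
Day 5: max(0, 5 - 0) = 5
Day 6: max(0, 10 - 0) = 10
Total ADD = 40

40


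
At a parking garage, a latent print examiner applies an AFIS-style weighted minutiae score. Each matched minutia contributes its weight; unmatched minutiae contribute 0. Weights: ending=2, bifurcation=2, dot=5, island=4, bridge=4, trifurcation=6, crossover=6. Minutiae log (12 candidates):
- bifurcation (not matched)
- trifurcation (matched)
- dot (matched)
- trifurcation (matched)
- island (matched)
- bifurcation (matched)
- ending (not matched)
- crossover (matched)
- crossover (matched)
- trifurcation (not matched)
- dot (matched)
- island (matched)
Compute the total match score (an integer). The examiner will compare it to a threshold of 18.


Weighted minutiae match score:
  bifurcation: not matched, +0
  trifurcation: matched, +6 (running total 6)
  dot: matched, +5 (running total 11)
  trifurcation: matched, +6 (running total 17)
  island: matched, +4 (running total 21)
  bifurcation: matched, +2 (running total 23)
  ending: not matched, +0
  crossover: matched, +6 (running total 29)
  crossover: matched, +6 (running total 35)
  trifurcation: not matched, +0
  dot: matched, +5 (running total 40)
  island: matched, +4 (running total 44)
Total score = 44
Threshold = 18; verdict = identification

44


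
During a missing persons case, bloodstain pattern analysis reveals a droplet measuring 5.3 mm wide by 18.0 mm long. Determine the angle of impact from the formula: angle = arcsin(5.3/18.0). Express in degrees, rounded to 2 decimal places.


Blood spatter impact angle calculation:
width / length = 5.3 / 18.0 = 0.294444
angle = arcsin(0.294444)
angle = 17.12 degrees

17.12


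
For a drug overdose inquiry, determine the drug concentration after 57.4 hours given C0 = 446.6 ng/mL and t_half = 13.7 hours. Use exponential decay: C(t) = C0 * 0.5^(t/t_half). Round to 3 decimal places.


Drug concentration decay:
Number of half-lives = t / t_half = 57.4 / 13.7 = 4.189781
Decay factor = 0.5^4.189781 = 0.05479617
C(t) = 446.6 * 0.05479617 = 24.472 ng/mL

24.472


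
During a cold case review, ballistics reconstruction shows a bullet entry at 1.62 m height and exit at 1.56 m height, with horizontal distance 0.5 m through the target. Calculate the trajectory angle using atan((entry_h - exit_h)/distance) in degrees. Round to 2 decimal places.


Bullet trajectory angle:
Height difference = 1.62 - 1.56 = 0.06 m
angle = atan(0.06 / 0.5)
angle = atan(0.12)
angle = 6.84 degrees

6.84


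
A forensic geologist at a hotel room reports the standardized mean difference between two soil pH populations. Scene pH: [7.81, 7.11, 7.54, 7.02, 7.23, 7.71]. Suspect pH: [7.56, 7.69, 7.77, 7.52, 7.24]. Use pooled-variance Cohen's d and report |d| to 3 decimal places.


Pooled-variance Cohen's d for soil pH comparison:
Scene mean = 44.42 / 6 = 7.403333
Suspect mean = 37.78 / 5 = 7.556
Scene sample variance s_s^2 = 0.108227
Suspect sample variance s_c^2 = 0.04123
Pooled variance = ((n_s-1)*s_s^2 + (n_c-1)*s_c^2) / (n_s + n_c - 2) = 0.07845
Pooled SD = sqrt(0.07845) = 0.280089
Mean difference = -0.152667
|d| = |-0.152667| / 0.280089 = 0.545

0.545


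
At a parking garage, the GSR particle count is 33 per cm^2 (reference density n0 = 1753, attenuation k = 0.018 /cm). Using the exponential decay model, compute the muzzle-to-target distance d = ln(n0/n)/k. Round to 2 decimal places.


GSR distance calculation:
n0/n = 1753 / 33 = 53.121212
ln(n0/n) = 3.972576
d = 3.972576 / 0.018 = 220.70 cm

220.70


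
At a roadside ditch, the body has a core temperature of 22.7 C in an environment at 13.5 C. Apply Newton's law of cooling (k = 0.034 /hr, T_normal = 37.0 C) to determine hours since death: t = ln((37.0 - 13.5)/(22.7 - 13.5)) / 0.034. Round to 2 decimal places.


Using Newton's law of cooling:
t = ln((T_normal - T_ambient) / (T_body - T_ambient)) / k
T_normal - T_ambient = 23.5
T_body - T_ambient = 9.2
Ratio = 2.554348
ln(ratio) = 0.937797
t = 0.937797 / 0.034 = 27.58 hours

27.58


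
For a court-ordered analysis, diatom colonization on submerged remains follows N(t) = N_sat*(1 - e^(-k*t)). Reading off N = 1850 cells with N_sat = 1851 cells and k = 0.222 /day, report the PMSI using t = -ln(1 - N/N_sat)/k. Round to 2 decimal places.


PMSI from diatom colonization curve:
N / N_sat = 1850 / 1851 = 0.99946
1 - N/N_sat = 0.00054
ln(1 - N/N_sat) = -7.523941
t = -ln(1 - N/N_sat) / k = -(-7.523941) / 0.222 = 33.89 days

33.89


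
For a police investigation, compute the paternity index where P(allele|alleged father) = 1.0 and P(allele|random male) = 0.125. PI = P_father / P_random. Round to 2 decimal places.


Paternity Index calculation:
PI = P(allele|father) / P(allele|random)
PI = 1.0 / 0.125
PI = 8.00

8.00


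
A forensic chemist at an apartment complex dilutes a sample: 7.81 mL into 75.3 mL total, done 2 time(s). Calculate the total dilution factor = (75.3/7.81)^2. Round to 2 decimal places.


Dilution factor calculation:
Single dilution = V_total / V_sample = 75.3 / 7.81 ≈ 9.641485
Number of dilutions = 2
Total DF = (75.3 / 7.81)^2 (full precision, rounded at the end) = 92.96

92.96


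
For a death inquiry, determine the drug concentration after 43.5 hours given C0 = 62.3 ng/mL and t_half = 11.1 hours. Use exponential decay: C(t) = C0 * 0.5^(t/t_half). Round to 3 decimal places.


Drug concentration decay:
Number of half-lives = t / t_half = 43.5 / 11.1 = 3.918919
Decay factor = 0.5^3.918919 = 0.06611315
C(t) = 62.3 * 0.06611315 = 4.119 ng/mL

4.119


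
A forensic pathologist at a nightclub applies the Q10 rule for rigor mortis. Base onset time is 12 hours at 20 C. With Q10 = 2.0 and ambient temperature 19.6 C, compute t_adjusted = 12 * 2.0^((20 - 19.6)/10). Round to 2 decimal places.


Rigor mortis time adjustment:
Exponent = (T_ref - T_actual) / 10 = (20 - 19.6) / 10 = 0.04
Q10 factor = 2.0^0.04 = 1.02811
t_adjusted = 12 * 1.02811 = 12.34 hours

12.34


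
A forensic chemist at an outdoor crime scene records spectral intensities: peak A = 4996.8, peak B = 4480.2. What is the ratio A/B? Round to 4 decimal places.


Spectral peak ratio:
Peak A = 4996.8 counts
Peak B = 4480.2 counts
Ratio = 4996.8 / 4480.2 = 1.1153

1.1153


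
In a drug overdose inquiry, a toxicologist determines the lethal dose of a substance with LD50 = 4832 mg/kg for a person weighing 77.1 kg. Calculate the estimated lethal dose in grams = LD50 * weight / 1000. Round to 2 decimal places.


Lethal dose calculation:
Lethal dose = LD50 * body_weight / 1000
= 4832 * 77.1 / 1000
= 372547.2 / 1000
= 372.55 g

372.55


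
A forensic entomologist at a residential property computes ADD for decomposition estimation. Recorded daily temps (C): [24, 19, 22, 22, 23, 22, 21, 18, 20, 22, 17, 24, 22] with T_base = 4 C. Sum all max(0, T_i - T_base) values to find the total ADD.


Computing ADD day by day:
Day 1: max(0, 24 - 4) = 20
Day 2: max(0, 19 - 4) = 15
Day 3: max(0, 22 - 4) = 18
Day 4: max(0, 22 - 4) = 18
Day 5: max(0, 23 - 4) = 19
Day 6: max(0, 22 - 4) = 18
Day 7: max(0, 21 - 4) = 17
Day 8: max(0, 18 - 4) = 14
Day 9: max(0, 20 - 4) = 16
Day 10: max(0, 22 - 4) = 18
Day 11: max(0, 17 - 4) = 13
Day 12: max(0, 24 - 4) = 20
Day 13: max(0, 22 - 4) = 18
Total ADD = 224

224


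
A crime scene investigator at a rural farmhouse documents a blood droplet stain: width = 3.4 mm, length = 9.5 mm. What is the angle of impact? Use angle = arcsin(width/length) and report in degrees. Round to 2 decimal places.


Blood spatter impact angle calculation:
width / length = 3.4 / 9.5 = 0.357895
angle = arcsin(0.357895)
angle = 20.97 degrees

20.97


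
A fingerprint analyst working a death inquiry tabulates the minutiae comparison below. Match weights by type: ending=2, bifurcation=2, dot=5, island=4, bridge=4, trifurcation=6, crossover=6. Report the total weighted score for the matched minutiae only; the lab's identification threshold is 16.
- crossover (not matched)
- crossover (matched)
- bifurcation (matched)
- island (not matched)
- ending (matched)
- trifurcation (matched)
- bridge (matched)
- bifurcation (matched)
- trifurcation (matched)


Weighted minutiae match score:
  crossover: not matched, +0
  crossover: matched, +6 (running total 6)
  bifurcation: matched, +2 (running total 8)
  island: not matched, +0
  ending: matched, +2 (running total 10)
  trifurcation: matched, +6 (running total 16)
  bridge: matched, +4 (running total 20)
  bifurcation: matched, +2 (running total 22)
  trifurcation: matched, +6 (running total 28)
Total score = 28
Threshold = 16; verdict = identification

28


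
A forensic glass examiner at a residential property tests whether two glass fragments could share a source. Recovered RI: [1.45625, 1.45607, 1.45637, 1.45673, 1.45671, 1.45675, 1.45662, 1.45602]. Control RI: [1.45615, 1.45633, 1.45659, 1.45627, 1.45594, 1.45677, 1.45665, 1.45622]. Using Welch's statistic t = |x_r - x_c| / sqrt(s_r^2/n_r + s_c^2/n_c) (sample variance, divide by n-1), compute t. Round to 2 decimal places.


Welch's t-criterion for glass RI comparison:
Recovered mean = sum / n_r = 11.65152 / 8 = 1.45644
Control mean = sum / n_c = 11.65092 / 8 = 1.456365
Recovered sample variance s_r^2 = 9.14e-08
Control sample variance s_c^2 = 7.91429e-08
Welch SE (unpooled) = sqrt(s_r^2/n_r + s_c^2/n_c) = sqrt(1.1425e-08 + 9.89286e-09) = sqrt(2.13179e-08) = 0.000146007
|mean_r - mean_c| = 7.5e-05
t = 7.5e-05 / 0.000146007 = 0.51

0.51


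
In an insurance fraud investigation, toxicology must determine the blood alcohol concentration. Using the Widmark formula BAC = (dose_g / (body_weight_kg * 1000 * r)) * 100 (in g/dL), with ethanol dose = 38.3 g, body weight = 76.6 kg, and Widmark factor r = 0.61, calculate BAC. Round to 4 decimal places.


Applying the Widmark formula:
BAC = (dose_g / (body_wt * 1000 * r)) * 100
Denominator = 76.6 * 1000 * 0.61 = 46726
BAC = (38.3 / 46726) * 100
BAC = 0.0820 g/dL

0.0820


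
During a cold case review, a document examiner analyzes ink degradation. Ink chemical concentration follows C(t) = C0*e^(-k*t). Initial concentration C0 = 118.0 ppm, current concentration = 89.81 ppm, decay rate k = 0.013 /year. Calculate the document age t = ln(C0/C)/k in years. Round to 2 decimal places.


Document age estimation:
C0/C = 118.0 / 89.81 = 1.313885
ln(C0/C) = 0.272988
t = 0.272988 / 0.013 = 21.00 years

21.00


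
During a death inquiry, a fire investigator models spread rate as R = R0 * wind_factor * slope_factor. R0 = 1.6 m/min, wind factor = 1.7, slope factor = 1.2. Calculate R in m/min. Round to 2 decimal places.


Fire spread rate calculation:
R = R0 * wind_factor * slope_factor
= 1.6 * 1.7 * 1.2
= 2.72 * 1.2
= 3.26 m/min

3.26
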